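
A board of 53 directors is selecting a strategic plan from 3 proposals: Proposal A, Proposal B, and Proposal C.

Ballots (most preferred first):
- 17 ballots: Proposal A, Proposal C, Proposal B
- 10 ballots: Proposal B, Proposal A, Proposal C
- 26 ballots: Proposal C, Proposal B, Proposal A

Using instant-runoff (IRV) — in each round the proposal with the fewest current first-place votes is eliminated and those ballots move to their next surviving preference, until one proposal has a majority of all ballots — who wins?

Proposal A

Round 1: Proposal A 17, Proposal B 10, Proposal C 26. Proposal B eliminated.
Round 2: Proposal A 27, Proposal C 26. Proposal A has a majority (≥27).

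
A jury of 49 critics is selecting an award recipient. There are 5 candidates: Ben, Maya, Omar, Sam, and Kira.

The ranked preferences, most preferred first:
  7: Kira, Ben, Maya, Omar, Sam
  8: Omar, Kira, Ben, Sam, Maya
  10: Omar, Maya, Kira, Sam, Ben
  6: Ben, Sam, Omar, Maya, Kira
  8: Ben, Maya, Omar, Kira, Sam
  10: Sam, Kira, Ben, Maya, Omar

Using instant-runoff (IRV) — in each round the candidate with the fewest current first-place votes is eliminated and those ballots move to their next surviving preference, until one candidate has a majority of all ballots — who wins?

Ben

Round 1: Ben 14, Maya 0, Omar 18, Sam 10, Kira 7. Maya eliminated.
Round 2: Ben 14, Omar 18, Sam 10, Kira 7. Kira eliminated.
Round 3: Ben 21, Omar 18, Sam 10. Sam eliminated.
Round 4: Ben 31, Omar 18. Ben has a majority (≥25).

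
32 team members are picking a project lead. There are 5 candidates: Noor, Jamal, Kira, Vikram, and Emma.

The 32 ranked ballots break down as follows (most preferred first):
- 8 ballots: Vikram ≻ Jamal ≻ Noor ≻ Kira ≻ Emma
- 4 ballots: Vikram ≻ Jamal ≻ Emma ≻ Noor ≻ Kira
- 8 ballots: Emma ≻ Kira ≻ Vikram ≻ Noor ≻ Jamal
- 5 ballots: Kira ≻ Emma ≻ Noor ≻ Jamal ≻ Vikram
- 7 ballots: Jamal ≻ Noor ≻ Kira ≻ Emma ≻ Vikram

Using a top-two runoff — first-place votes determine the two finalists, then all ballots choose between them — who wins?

Emma

Round 1 first-place votes: Noor 0, Jamal 7, Kira 5, Vikram 12, Emma 8. Vikram and Emma advance.
Runoff: Vikram is ranked above Emma on 12 ballots, Emma above Vikram on 20.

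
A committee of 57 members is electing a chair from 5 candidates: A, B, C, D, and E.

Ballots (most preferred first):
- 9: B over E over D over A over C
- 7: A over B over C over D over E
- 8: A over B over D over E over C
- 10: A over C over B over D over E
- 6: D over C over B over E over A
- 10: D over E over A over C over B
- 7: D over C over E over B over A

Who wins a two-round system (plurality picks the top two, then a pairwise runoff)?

Round 1 first-place votes: A 25, B 9, C 0, D 23, E 0. A and D advance.
Runoff: A is ranked above D on 25 ballots, D above A on 32.

D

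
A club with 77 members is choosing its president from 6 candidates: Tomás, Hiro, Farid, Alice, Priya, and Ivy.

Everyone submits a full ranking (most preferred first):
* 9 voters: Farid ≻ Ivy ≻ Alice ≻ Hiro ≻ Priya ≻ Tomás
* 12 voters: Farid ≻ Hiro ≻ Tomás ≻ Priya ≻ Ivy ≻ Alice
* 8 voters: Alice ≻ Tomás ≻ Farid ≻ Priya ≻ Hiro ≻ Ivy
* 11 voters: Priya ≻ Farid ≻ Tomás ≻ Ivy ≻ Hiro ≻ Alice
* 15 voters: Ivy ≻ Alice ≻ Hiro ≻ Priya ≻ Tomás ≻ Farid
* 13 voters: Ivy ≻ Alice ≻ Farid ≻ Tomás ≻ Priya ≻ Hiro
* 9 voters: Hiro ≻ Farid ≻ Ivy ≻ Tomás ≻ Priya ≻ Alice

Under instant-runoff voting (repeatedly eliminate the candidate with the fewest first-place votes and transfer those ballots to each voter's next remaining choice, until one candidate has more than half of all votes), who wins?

Farid

Round 1: Tomás 0, Hiro 9, Farid 21, Alice 8, Priya 11, Ivy 28. Tomás eliminated.
Round 2: Hiro 9, Farid 21, Alice 8, Priya 11, Ivy 28. Alice eliminated.
Round 3: Hiro 9, Farid 29, Priya 11, Ivy 28. Hiro eliminated.
Round 4: Farid 38, Priya 11, Ivy 28. Priya eliminated.
Round 5: Farid 49, Ivy 28. Farid has a majority (≥39).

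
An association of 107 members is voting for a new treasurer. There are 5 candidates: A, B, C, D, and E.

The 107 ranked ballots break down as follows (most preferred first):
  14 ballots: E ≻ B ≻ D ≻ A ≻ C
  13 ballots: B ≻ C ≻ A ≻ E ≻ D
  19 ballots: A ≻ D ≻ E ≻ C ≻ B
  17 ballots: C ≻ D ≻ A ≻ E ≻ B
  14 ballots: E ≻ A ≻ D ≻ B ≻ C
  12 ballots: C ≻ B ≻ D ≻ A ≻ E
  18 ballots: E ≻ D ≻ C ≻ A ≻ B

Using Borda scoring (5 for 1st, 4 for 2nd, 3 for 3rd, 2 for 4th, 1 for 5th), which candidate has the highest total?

E

A: 14×2 + 13×3 + 19×5 + 17×3 + 14×4 + 12×2 + 18×2 = 329
B: 14×4 + 13×5 + 19×1 + 17×1 + 14×2 + 12×4 + 18×1 = 251
C: 14×1 + 13×4 + 19×2 + 17×5 + 14×1 + 12×5 + 18×3 = 317
D: 14×3 + 13×1 + 19×4 + 17×4 + 14×3 + 12×3 + 18×4 = 349
E: 14×5 + 13×2 + 19×3 + 17×2 + 14×5 + 12×1 + 18×5 = 359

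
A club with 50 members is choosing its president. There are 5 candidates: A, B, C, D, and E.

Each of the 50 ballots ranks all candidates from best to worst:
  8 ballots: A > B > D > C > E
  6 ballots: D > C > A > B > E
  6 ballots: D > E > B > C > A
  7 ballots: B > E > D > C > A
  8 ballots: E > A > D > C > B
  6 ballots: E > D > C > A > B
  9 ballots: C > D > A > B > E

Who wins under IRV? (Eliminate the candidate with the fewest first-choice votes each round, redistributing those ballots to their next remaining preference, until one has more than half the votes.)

D

Round 1: A 8, B 7, C 9, D 12, E 14. B eliminated.
Round 2: A 8, C 9, D 12, E 21. A eliminated.
Round 3: C 9, D 20, E 21. C eliminated.
Round 4: D 29, E 21. D has a majority (≥26).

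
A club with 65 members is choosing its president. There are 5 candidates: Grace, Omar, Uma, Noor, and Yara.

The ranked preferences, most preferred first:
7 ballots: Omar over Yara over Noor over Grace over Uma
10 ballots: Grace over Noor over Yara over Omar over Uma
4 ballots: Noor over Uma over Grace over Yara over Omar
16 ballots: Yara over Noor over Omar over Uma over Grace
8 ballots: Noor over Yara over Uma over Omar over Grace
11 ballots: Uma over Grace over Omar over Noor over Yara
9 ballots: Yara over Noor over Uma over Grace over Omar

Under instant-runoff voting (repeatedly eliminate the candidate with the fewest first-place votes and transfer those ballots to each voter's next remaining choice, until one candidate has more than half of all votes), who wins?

Noor

Round 1: Grace 10, Omar 7, Uma 11, Noor 12, Yara 25. Omar eliminated.
Round 2: Grace 10, Uma 11, Noor 12, Yara 32. Grace eliminated.
Round 3: Uma 11, Noor 22, Yara 32. Uma eliminated.
Round 4: Noor 33, Yara 32. Noor has a majority (≥33).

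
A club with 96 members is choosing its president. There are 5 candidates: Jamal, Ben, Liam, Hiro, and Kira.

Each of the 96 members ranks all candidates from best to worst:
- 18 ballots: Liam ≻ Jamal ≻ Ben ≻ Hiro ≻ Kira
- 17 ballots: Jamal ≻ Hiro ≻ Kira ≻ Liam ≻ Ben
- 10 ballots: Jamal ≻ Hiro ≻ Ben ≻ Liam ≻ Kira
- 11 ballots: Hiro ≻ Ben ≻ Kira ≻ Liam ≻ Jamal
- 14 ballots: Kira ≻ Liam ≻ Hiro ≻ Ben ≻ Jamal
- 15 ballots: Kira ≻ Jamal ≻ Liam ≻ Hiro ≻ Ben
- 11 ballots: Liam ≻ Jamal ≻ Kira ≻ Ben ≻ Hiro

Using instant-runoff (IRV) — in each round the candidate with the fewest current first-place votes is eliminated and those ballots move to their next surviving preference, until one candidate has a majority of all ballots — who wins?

Round 1: Jamal 27, Ben 0, Liam 29, Hiro 11, Kira 29. Ben eliminated.
Round 2: Jamal 27, Liam 29, Hiro 11, Kira 29. Hiro eliminated.
Round 3: Jamal 27, Liam 29, Kira 40. Jamal eliminated.
Round 4: Liam 39, Kira 57. Kira has a majority (≥49).

Kira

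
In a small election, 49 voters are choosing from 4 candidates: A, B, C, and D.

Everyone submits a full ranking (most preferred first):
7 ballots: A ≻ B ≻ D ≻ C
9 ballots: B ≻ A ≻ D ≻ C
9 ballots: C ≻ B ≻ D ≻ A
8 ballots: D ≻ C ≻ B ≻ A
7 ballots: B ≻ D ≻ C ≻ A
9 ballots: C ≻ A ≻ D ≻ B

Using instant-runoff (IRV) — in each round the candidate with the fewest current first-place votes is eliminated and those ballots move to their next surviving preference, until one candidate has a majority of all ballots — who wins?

C

Round 1: A 7, B 16, C 18, D 8. A eliminated.
Round 2: B 23, C 18, D 8. D eliminated.
Round 3: B 23, C 26. C has a majority (≥25).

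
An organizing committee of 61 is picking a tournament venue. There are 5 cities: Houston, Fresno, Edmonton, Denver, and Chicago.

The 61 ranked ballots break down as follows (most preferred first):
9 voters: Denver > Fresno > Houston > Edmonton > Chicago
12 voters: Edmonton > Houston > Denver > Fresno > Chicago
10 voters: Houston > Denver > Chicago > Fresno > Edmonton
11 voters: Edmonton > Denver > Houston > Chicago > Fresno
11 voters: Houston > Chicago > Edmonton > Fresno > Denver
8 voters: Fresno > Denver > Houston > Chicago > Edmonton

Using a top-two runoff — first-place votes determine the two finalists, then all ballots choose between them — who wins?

Round 1 first-place votes: Houston 21, Fresno 8, Edmonton 23, Denver 9, Chicago 0. Edmonton and Houston advance.
Runoff: Edmonton is ranked above Houston on 23 ballots, Houston above Edmonton on 38.

Houston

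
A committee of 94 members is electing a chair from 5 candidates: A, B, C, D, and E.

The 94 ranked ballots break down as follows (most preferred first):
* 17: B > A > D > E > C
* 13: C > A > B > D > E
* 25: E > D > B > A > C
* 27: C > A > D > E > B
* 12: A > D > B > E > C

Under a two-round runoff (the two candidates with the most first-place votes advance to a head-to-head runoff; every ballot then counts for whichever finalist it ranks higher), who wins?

Round 1 first-place votes: A 12, B 17, C 40, D 0, E 25. C and E advance.
Runoff: C is ranked above E on 40 ballots, E above C on 54.

E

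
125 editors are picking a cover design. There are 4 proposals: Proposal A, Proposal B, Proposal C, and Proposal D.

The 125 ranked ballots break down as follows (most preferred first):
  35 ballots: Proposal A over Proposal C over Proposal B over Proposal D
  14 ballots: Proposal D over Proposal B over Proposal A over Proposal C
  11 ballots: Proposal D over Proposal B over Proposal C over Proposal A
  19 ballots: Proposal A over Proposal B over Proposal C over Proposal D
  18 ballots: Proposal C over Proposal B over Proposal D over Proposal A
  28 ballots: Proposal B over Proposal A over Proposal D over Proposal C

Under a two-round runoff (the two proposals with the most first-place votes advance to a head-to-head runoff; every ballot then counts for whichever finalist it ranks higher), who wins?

Proposal B

Round 1 first-place votes: Proposal A 54, Proposal B 28, Proposal C 18, Proposal D 25. Proposal A and Proposal B advance.
Runoff: Proposal A is ranked above Proposal B on 54 ballots, Proposal B above Proposal A on 71.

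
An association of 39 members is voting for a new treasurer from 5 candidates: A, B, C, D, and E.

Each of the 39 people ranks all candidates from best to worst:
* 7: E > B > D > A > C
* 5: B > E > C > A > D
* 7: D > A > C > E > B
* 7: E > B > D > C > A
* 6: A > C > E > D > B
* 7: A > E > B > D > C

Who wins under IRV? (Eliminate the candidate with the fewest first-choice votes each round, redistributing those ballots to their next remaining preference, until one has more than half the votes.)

Round 1: A 13, B 5, C 0, D 7, E 14. C eliminated.
Round 2: A 13, B 5, D 7, E 14. B eliminated.
Round 3: A 13, D 7, E 19. D eliminated.
Round 4: A 20, E 19. A has a majority (≥20).

A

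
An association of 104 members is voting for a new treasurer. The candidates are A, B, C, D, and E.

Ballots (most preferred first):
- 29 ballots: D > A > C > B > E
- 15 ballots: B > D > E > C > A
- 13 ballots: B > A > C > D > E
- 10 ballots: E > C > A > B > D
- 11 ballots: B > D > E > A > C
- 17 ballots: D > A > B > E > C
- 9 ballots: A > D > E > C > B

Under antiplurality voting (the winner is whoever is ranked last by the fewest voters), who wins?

B

Last-place votes: A 15, B 9, C 28, D 10, E 42.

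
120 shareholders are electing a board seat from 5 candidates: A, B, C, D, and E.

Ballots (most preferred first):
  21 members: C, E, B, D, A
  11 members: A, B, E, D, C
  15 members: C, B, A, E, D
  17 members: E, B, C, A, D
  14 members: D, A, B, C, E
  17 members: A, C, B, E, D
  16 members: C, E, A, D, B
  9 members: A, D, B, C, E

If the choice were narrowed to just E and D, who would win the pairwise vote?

E is ranked above D on 97 ballots; D above E on 23.

E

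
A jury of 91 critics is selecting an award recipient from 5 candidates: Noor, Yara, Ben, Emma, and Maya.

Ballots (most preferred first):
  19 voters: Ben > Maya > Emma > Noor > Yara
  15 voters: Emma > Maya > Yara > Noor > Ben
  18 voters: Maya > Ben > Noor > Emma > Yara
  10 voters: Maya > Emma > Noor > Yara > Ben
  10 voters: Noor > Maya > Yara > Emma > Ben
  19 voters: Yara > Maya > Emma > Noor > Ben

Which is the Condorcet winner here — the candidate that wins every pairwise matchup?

Maya vs Noor: 81–10
Maya vs Yara: 72–19
Maya vs Ben: 72–19
Maya vs Emma: 76–15
Maya beats every other candidate.

Maya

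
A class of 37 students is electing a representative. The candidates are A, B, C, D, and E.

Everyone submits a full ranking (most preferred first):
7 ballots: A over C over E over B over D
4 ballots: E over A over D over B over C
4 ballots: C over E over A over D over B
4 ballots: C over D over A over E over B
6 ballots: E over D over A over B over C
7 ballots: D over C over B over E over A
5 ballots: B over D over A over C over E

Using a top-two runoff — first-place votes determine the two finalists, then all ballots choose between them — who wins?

Round 1 first-place votes: A 7, B 5, C 8, D 7, E 10. E and C advance.
Runoff: E is ranked above C on 10 ballots, C above E on 27.

C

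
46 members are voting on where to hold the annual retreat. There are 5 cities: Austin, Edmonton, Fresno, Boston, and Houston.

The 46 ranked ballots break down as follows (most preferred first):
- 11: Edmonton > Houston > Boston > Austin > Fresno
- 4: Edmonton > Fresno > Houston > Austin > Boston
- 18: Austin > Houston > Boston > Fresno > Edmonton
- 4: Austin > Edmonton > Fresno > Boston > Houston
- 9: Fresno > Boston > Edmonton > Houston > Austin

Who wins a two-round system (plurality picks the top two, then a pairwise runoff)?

Round 1 first-place votes: Austin 22, Edmonton 15, Fresno 9, Boston 0, Houston 0. Austin and Edmonton advance.
Runoff: Austin is ranked above Edmonton on 22 ballots, Edmonton above Austin on 24.

Edmonton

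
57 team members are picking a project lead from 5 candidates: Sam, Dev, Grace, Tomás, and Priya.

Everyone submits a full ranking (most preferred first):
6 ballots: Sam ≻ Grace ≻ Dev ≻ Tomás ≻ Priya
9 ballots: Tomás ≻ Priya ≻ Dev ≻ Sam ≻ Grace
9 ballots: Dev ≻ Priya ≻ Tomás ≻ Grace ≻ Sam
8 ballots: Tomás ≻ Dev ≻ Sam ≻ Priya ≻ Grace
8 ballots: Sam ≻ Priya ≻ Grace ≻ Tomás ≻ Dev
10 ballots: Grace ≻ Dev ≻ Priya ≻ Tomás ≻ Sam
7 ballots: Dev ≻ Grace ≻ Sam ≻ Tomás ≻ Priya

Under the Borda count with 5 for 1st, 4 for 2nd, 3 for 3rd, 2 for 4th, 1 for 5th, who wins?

Sam: 6×5 + 9×2 + 9×1 + 8×3 + 8×5 + 10×1 + 7×3 = 152
Dev: 6×3 + 9×3 + 9×5 + 8×4 + 8×1 + 10×4 + 7×5 = 205
Grace: 6×4 + 9×1 + 9×2 + 8×1 + 8×3 + 10×5 + 7×4 = 161
Tomás: 6×2 + 9×5 + 9×3 + 8×5 + 8×2 + 10×2 + 7×2 = 174
Priya: 6×1 + 9×4 + 9×4 + 8×2 + 8×4 + 10×3 + 7×1 = 163

Dev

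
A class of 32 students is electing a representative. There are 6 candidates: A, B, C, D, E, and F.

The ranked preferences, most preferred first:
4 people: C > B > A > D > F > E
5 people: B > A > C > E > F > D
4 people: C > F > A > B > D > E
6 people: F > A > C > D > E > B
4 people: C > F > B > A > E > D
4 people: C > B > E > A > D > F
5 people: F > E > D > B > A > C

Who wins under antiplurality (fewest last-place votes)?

A

Last-place votes: A 0, B 6, C 5, D 9, E 8, F 4.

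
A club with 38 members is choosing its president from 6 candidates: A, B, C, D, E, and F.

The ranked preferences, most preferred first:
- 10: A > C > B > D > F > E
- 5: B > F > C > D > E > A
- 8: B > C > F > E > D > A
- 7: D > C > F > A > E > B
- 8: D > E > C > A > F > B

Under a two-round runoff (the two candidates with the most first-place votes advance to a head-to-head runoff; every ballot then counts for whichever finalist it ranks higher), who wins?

B

Round 1 first-place votes: A 10, B 13, C 0, D 15, E 0, F 0. D and B advance.
Runoff: D is ranked above B on 15 ballots, B above D on 23.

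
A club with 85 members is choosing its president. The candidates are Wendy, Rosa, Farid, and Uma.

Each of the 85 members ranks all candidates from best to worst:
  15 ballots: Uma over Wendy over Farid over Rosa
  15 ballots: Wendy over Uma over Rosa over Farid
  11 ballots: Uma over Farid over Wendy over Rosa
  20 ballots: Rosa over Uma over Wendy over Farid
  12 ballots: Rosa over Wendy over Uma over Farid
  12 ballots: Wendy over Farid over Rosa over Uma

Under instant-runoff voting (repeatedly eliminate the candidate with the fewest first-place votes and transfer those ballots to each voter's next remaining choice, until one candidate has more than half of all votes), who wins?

Round 1: Wendy 27, Rosa 32, Farid 0, Uma 26. Farid eliminated.
Round 2: Wendy 27, Rosa 32, Uma 26. Uma eliminated.
Round 3: Wendy 53, Rosa 32. Wendy has a majority (≥43).

Wendy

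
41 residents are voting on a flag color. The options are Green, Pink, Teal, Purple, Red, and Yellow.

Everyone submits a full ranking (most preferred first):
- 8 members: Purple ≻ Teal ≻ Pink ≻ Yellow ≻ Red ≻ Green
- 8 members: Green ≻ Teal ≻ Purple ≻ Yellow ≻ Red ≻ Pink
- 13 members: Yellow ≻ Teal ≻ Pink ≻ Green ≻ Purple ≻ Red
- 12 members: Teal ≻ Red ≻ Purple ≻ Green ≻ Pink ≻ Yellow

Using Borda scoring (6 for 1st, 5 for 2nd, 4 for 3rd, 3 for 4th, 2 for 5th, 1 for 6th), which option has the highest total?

Green: 8×1 + 8×6 + 13×3 + 12×3 = 131
Pink: 8×4 + 8×1 + 13×4 + 12×2 = 116
Teal: 8×5 + 8×5 + 13×5 + 12×6 = 217
Purple: 8×6 + 8×4 + 13×2 + 12×4 = 154
Red: 8×2 + 8×2 + 13×1 + 12×5 = 105
Yellow: 8×3 + 8×3 + 13×6 + 12×1 = 138

Teal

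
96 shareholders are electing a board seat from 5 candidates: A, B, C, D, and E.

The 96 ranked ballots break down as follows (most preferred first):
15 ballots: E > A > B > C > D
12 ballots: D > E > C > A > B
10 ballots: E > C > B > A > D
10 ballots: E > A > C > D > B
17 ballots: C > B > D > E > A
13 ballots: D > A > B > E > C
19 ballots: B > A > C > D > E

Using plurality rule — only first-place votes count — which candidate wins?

First-place votes: A 0, B 19, C 17, D 25, E 35.

E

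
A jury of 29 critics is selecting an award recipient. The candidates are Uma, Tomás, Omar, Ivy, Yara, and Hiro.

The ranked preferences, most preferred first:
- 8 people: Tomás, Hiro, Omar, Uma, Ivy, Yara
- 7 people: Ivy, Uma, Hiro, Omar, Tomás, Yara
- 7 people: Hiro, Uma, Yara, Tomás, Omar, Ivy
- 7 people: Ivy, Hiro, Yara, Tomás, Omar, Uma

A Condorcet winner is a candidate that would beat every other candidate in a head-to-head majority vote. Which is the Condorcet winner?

Hiro vs Uma: 22–7
Hiro vs Tomás: 21–8
Hiro vs Omar: 29–0
Hiro vs Ivy: 15–14
Hiro vs Yara: 29–0
Hiro beats every other candidate.

Hiro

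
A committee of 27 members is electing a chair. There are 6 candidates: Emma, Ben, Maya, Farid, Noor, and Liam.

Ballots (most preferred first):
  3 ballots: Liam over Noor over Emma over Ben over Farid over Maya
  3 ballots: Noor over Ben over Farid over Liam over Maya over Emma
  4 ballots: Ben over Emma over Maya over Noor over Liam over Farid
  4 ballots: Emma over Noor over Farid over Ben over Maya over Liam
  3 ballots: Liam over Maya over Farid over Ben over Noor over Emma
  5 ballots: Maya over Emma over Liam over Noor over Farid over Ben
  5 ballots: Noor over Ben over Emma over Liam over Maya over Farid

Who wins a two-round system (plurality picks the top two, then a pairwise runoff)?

Noor

Round 1 first-place votes: Emma 4, Ben 4, Maya 5, Farid 0, Noor 8, Liam 6. Noor and Liam advance.
Runoff: Noor is ranked above Liam on 16 ballots, Liam above Noor on 11.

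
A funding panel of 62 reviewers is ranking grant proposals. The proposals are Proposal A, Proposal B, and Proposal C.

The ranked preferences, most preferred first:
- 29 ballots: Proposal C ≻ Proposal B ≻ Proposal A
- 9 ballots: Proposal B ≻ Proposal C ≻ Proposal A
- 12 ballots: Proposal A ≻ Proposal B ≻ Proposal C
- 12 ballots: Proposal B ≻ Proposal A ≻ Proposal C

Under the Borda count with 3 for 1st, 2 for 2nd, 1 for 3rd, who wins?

Proposal A: 29×1 + 9×1 + 12×3 + 12×2 = 98
Proposal B: 29×2 + 9×3 + 12×2 + 12×3 = 145
Proposal C: 29×3 + 9×2 + 12×1 + 12×1 = 129

Proposal B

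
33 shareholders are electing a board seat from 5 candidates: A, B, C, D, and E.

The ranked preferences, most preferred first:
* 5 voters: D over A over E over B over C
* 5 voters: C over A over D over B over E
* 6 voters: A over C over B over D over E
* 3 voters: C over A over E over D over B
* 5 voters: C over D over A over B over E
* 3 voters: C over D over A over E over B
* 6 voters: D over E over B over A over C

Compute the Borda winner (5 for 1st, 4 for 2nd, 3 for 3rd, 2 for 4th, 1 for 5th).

A: 5×4 + 5×4 + 6×5 + 3×4 + 5×3 + 3×3 + 6×2 = 118
B: 5×2 + 5×2 + 6×3 + 3×1 + 5×2 + 3×1 + 6×3 = 72
C: 5×1 + 5×5 + 6×4 + 3×5 + 5×5 + 3×5 + 6×1 = 115
D: 5×5 + 5×3 + 6×2 + 3×2 + 5×4 + 3×4 + 6×5 = 120
E: 5×3 + 5×1 + 6×1 + 3×3 + 5×1 + 3×2 + 6×4 = 70

D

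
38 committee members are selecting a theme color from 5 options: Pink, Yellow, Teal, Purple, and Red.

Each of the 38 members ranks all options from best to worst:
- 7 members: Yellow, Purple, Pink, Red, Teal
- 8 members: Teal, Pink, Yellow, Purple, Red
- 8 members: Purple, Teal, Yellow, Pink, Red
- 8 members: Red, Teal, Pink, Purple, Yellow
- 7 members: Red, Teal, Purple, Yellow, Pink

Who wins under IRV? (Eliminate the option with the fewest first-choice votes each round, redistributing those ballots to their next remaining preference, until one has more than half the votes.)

Purple

Round 1: Pink 0, Yellow 7, Teal 8, Purple 8, Red 15. Pink eliminated.
Round 2: Yellow 7, Teal 8, Purple 8, Red 15. Yellow eliminated.
Round 3: Teal 8, Purple 15, Red 15. Teal eliminated.
Round 4: Purple 23, Red 15. Purple has a majority (≥20).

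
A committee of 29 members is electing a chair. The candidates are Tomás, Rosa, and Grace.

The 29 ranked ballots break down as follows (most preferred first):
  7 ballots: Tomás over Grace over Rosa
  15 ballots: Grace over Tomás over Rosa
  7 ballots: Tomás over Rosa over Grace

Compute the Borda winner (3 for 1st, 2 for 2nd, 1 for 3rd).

Tomás: 7×3 + 15×2 + 7×3 = 72
Rosa: 7×1 + 15×1 + 7×2 = 36
Grace: 7×2 + 15×3 + 7×1 = 66

Tomás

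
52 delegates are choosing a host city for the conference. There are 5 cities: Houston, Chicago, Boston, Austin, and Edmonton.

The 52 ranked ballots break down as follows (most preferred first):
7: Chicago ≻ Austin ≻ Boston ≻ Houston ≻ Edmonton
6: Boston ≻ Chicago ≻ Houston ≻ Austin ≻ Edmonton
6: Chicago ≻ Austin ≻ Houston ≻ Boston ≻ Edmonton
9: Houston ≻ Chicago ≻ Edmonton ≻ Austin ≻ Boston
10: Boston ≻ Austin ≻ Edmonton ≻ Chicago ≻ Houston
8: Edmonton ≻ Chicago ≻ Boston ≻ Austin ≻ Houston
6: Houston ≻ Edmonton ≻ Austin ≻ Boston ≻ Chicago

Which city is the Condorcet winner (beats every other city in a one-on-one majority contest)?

Chicago vs Houston: 37–15
Chicago vs Boston: 30–22
Chicago vs Austin: 36–16
Chicago vs Edmonton: 28–24
Chicago beats every other city.

Chicago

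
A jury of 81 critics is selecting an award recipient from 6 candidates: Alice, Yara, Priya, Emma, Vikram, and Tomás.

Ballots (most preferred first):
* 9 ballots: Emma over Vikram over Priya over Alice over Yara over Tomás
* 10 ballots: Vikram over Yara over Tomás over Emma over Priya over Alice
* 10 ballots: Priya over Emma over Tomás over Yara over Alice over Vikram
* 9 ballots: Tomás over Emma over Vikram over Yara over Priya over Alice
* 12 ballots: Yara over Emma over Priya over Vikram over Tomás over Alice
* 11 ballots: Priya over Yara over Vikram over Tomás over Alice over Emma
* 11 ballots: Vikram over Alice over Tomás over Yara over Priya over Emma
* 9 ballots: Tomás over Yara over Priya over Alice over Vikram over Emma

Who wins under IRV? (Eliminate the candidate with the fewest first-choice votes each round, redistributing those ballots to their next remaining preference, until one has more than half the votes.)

Round 1: Alice 0, Yara 12, Priya 21, Emma 9, Vikram 21, Tomás 18. Alice eliminated.
Round 2: Yara 12, Priya 21, Emma 9, Vikram 21, Tomás 18. Emma eliminated.
Round 3: Yara 12, Priya 21, Vikram 30, Tomás 18. Yara eliminated.
Round 4: Priya 33, Vikram 30, Tomás 18. Tomás eliminated.
Round 5: Priya 42, Vikram 39. Priya has a majority (≥41).

Priya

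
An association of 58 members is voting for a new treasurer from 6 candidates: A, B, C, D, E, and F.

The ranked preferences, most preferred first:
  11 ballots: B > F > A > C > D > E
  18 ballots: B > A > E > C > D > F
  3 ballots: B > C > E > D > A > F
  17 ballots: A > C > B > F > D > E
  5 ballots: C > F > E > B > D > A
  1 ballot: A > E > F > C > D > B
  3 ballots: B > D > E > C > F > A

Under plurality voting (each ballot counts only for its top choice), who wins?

First-place votes: A 18, B 35, C 5, D 0, E 0, F 0.

B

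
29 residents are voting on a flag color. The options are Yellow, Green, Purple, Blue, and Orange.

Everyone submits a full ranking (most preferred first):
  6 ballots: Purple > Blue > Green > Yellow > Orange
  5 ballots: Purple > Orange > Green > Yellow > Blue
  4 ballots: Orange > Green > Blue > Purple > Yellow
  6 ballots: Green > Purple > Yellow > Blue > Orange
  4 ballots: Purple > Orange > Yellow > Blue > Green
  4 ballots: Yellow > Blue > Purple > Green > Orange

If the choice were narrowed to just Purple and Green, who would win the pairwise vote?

Purple

Purple is ranked above Green on 19 ballots; Green above Purple on 10.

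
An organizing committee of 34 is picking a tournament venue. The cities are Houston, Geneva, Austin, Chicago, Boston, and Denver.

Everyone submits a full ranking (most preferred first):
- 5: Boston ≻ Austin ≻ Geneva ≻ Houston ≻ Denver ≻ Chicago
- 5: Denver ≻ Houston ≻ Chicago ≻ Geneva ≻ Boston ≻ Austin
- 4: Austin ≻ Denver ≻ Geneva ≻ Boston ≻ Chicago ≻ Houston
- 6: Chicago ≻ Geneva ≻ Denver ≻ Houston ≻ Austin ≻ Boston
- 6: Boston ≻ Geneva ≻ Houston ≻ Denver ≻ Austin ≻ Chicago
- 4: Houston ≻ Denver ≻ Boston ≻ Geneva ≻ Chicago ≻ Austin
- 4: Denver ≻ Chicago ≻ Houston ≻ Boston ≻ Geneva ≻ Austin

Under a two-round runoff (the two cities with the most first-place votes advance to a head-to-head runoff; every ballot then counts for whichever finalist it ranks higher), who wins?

Round 1 first-place votes: Houston 4, Geneva 0, Austin 4, Chicago 6, Boston 11, Denver 9. Boston and Denver advance.
Runoff: Boston is ranked above Denver on 11 ballots, Denver above Boston on 23.

Denver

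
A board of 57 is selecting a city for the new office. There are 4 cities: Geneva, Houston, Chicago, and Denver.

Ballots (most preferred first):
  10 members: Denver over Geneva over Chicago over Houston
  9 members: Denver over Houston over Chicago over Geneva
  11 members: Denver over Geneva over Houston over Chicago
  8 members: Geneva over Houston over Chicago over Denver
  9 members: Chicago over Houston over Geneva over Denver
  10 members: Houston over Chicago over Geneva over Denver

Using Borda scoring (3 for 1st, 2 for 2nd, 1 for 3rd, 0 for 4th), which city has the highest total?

Geneva: 10×2 + 9×0 + 11×2 + 8×3 + 9×1 + 10×1 = 85
Houston: 10×0 + 9×2 + 11×1 + 8×2 + 9×2 + 10×3 = 93
Chicago: 10×1 + 9×1 + 11×0 + 8×1 + 9×3 + 10×2 = 74
Denver: 10×3 + 9×3 + 11×3 + 8×0 + 9×0 + 10×0 = 90

Houston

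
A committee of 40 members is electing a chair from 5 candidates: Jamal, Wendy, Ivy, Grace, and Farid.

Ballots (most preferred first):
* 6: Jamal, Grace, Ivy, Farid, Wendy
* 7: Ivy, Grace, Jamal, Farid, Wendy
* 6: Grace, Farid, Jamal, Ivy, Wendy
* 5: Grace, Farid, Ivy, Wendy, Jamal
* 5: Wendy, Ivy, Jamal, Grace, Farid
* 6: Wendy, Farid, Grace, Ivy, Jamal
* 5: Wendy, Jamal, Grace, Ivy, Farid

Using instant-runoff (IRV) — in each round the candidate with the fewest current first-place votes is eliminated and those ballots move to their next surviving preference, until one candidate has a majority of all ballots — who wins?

Round 1: Jamal 6, Wendy 16, Ivy 7, Grace 11, Farid 0. Farid eliminated.
Round 2: Jamal 6, Wendy 16, Ivy 7, Grace 11. Jamal eliminated.
Round 3: Wendy 16, Ivy 7, Grace 17. Ivy eliminated.
Round 4: Wendy 16, Grace 24. Grace has a majority (≥21).

Grace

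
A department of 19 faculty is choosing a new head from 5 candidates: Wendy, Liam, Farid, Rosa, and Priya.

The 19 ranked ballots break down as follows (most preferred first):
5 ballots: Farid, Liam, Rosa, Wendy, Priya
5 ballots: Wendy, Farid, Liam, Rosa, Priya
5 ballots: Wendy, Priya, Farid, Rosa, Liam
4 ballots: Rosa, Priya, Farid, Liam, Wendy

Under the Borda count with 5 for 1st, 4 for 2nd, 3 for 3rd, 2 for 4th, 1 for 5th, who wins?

Wendy: 5×2 + 5×5 + 5×5 + 4×1 = 64
Liam: 5×4 + 5×3 + 5×1 + 4×2 = 48
Farid: 5×5 + 5×4 + 5×3 + 4×3 = 72
Rosa: 5×3 + 5×2 + 5×2 + 4×5 = 55
Priya: 5×1 + 5×1 + 5×4 + 4×4 = 46

Farid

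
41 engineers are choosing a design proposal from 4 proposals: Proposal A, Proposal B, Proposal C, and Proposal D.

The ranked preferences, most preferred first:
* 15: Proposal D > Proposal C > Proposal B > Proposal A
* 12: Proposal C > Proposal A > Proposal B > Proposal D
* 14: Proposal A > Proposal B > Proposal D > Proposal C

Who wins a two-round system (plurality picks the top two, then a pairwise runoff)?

Round 1 first-place votes: Proposal A 14, Proposal B 0, Proposal C 12, Proposal D 15. Proposal D and Proposal A advance.
Runoff: Proposal D is ranked above Proposal A on 15 ballots, Proposal A above Proposal D on 26.

Proposal A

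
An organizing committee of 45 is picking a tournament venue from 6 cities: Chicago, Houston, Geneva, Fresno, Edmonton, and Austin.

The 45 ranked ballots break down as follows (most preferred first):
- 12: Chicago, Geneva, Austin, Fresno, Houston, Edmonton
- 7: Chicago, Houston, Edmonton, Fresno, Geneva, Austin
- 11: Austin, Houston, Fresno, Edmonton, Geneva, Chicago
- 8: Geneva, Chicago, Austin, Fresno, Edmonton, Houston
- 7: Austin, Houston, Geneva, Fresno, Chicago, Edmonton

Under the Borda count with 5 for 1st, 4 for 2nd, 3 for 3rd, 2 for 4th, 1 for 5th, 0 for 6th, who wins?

Chicago: 12×5 + 7×5 + 11×0 + 8×4 + 7×1 = 134
Houston: 12×1 + 7×4 + 11×4 + 8×0 + 7×4 = 112
Geneva: 12×4 + 7×1 + 11×1 + 8×5 + 7×3 = 127
Fresno: 12×2 + 7×2 + 11×3 + 8×2 + 7×2 = 101
Edmonton: 12×0 + 7×3 + 11×2 + 8×1 + 7×0 = 51
Austin: 12×3 + 7×0 + 11×5 + 8×3 + 7×5 = 150

Austin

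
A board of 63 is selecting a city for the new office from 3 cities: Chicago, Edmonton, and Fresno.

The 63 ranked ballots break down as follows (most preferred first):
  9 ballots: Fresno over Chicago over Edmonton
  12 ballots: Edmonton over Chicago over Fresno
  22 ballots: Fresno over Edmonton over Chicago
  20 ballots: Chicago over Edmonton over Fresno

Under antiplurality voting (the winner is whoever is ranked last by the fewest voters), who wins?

Edmonton

Last-place votes: Chicago 22, Edmonton 9, Fresno 32.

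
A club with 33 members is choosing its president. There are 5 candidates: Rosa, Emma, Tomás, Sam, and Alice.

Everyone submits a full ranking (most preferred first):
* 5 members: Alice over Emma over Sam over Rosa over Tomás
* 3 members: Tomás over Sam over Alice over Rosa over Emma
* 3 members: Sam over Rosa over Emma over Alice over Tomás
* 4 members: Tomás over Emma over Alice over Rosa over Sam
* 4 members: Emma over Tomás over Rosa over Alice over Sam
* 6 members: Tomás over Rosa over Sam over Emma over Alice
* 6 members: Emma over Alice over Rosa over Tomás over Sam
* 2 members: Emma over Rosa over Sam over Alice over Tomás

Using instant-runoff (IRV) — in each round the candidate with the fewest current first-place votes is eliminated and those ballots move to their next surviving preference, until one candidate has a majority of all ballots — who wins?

Emma

Round 1: Rosa 0, Emma 12, Tomás 13, Sam 3, Alice 5. Rosa eliminated.
Round 2: Emma 12, Tomás 13, Sam 3, Alice 5. Sam eliminated.
Round 3: Emma 15, Tomás 13, Alice 5. Alice eliminated.
Round 4: Emma 20, Tomás 13. Emma has a majority (≥17).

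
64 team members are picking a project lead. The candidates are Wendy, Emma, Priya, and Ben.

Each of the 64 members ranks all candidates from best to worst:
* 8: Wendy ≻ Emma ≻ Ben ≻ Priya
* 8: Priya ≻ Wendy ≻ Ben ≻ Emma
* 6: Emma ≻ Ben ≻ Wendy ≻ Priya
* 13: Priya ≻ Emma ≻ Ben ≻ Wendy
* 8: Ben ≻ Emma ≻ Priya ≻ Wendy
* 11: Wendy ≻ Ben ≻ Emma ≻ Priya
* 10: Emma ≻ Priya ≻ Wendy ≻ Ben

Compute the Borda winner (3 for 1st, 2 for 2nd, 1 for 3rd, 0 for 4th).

Wendy: 8×3 + 8×2 + 6×1 + 13×0 + 8×0 + 11×3 + 10×1 = 89
Emma: 8×2 + 8×0 + 6×3 + 13×2 + 8×2 + 11×1 + 10×3 = 117
Priya: 8×0 + 8×3 + 6×0 + 13×3 + 8×1 + 11×0 + 10×2 = 91
Ben: 8×1 + 8×1 + 6×2 + 13×1 + 8×3 + 11×2 + 10×0 = 87

Emma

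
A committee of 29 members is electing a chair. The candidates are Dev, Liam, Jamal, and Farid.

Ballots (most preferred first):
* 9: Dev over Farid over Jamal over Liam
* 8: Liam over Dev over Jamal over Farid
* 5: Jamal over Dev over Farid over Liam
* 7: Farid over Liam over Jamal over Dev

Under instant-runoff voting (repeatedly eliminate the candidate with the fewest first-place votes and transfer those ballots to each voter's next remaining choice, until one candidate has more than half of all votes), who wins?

Round 1: Dev 9, Liam 8, Jamal 5, Farid 7. Jamal eliminated.
Round 2: Dev 14, Liam 8, Farid 7. Farid eliminated.
Round 3: Dev 14, Liam 15. Liam has a majority (≥15).

Liam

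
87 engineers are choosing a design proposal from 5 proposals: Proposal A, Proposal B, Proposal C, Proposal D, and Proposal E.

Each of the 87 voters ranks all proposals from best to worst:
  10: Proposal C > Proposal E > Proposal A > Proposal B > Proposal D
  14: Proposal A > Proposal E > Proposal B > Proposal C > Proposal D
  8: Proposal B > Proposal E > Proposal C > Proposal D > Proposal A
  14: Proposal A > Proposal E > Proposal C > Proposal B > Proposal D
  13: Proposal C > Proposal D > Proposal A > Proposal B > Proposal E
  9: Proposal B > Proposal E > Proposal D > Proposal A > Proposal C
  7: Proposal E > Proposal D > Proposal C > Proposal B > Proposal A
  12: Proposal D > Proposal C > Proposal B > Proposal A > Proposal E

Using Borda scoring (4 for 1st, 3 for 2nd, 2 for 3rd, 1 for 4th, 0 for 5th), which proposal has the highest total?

Proposal A: 10×2 + 14×4 + 8×0 + 14×4 + 13×2 + 9×1 + 7×0 + 12×1 = 179
Proposal B: 10×1 + 14×2 + 8×4 + 14×1 + 13×1 + 9×4 + 7×1 + 12×2 = 164
Proposal C: 10×4 + 14×1 + 8×2 + 14×2 + 13×4 + 9×0 + 7×2 + 12×3 = 200
Proposal D: 10×0 + 14×0 + 8×1 + 14×0 + 13×3 + 9×2 + 7×3 + 12×4 = 134
Proposal E: 10×3 + 14×3 + 8×3 + 14×3 + 13×0 + 9×3 + 7×4 + 12×0 = 193

Proposal C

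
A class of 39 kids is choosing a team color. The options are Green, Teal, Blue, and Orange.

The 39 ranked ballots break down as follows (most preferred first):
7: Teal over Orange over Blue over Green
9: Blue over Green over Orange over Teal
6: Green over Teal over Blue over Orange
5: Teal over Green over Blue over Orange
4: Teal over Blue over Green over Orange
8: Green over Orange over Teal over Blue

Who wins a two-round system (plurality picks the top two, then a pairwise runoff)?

Round 1 first-place votes: Green 14, Teal 16, Blue 9, Orange 0. Teal and Green advance.
Runoff: Teal is ranked above Green on 16 ballots, Green above Teal on 23.

Green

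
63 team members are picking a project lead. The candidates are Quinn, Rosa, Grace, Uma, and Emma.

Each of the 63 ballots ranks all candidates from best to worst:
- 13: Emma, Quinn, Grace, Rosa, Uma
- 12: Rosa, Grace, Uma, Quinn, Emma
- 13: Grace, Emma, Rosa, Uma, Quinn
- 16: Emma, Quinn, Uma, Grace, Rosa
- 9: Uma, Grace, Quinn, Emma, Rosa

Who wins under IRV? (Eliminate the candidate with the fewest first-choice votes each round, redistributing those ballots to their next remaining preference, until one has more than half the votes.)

Round 1: Quinn 0, Rosa 12, Grace 13, Uma 9, Emma 29. Quinn eliminated.
Round 2: Rosa 12, Grace 13, Uma 9, Emma 29. Uma eliminated.
Round 3: Rosa 12, Grace 22, Emma 29. Rosa eliminated.
Round 4: Grace 34, Emma 29. Grace has a majority (≥32).

Grace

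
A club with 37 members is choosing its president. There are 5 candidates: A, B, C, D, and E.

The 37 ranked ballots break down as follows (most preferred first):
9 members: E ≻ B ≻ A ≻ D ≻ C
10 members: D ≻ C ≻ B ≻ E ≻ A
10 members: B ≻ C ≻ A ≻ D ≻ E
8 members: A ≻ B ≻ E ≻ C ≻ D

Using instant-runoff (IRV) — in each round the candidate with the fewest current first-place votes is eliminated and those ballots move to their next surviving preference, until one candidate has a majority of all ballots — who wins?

B

Round 1: A 8, B 10, C 0, D 10, E 9. C eliminated.
Round 2: A 8, B 10, D 10, E 9. A eliminated.
Round 3: B 18, D 10, E 9. E eliminated.
Round 4: B 27, D 10. B has a majority (≥19).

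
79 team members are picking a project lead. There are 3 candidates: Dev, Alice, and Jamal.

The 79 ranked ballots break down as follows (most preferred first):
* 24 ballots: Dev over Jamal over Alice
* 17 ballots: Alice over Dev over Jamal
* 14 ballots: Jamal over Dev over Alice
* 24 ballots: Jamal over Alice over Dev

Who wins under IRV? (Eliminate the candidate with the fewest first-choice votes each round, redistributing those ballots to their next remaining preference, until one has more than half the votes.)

Dev

Round 1: Dev 24, Alice 17, Jamal 38. Alice eliminated.
Round 2: Dev 41, Jamal 38. Dev has a majority (≥40).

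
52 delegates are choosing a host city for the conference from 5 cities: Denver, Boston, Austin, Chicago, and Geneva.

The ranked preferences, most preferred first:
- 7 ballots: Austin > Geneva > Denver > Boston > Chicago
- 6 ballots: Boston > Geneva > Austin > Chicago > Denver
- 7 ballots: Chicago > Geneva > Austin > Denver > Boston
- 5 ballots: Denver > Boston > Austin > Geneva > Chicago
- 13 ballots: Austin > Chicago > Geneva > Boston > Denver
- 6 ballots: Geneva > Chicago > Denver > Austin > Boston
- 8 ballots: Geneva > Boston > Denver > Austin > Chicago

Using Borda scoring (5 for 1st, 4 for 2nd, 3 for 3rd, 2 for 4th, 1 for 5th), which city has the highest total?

Denver: 7×3 + 6×1 + 7×2 + 5×5 + 13×1 + 6×3 + 8×3 = 121
Boston: 7×2 + 6×5 + 7×1 + 5×4 + 13×2 + 6×1 + 8×4 = 135
Austin: 7×5 + 6×3 + 7×3 + 5×3 + 13×5 + 6×2 + 8×2 = 182
Chicago: 7×1 + 6×2 + 7×5 + 5×1 + 13×4 + 6×4 + 8×1 = 143
Geneva: 7×4 + 6×4 + 7×4 + 5×2 + 13×3 + 6×5 + 8×5 = 199

Geneva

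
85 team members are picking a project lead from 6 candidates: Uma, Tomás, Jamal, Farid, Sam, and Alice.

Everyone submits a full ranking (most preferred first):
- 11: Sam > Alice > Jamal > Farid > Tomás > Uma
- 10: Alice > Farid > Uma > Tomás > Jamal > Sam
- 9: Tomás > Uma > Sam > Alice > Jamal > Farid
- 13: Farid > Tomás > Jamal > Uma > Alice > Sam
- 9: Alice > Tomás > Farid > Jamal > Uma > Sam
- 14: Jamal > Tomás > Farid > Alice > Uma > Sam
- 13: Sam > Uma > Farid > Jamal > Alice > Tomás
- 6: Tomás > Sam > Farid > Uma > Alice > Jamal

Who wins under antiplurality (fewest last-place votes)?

Alice

Last-place votes: Uma 11, Tomás 13, Jamal 6, Farid 9, Sam 46, Alice 0.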